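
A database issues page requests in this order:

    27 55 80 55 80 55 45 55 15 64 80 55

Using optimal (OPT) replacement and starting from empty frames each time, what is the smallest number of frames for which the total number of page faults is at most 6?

f=1: 12 faults
f=2: 7 faults
f=3: 6 faults
f=4: 6 faults
f=5: 6 faults
f=6: 6 faults
Smallest f with faults ≤ 6 is 3.

3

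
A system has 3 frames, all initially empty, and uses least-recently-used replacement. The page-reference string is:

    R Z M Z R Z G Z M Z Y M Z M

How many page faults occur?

R -> miss, frames (R)
Z -> miss, frames (R Z)
M -> miss, frames (R Z M)
Z -> hit
R -> hit
Z -> hit
G -> miss, evict M, frames (R Z G)
Z -> hit
M -> miss, evict R, frames (G Z M)
Z -> hit
Y -> miss, evict G, frames (M Z Y)
M -> hit
Z -> hit
M -> hit
Page faults: 6.

6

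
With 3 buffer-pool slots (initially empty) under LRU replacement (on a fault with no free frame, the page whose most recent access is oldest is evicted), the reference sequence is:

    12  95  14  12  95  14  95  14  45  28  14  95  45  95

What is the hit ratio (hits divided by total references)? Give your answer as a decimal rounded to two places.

12: fault, frames (12)
95: fault, frames (12 95)
14: fault, frames (12 95 14)
12: hit
95: hit
14: hit
95: hit
14: hit
45: fault, evict 12, frames (95 14 45)
28: fault, evict 95, frames (14 45 28)
14: hit
95: fault, evict 45, frames (28 14 95)
45: fault, evict 28, frames (14 95 45)
95: hit
Hits: 7 of 14 references → 7/14 = 0.5000.

0.50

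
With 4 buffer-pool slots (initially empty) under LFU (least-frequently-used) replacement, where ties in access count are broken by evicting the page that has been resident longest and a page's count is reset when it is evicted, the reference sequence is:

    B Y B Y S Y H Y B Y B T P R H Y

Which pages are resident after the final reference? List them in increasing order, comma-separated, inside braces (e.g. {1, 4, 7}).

B: miss, frames (B)
Y: miss, frames (B Y)
B: hit
Y: hit
S: miss, frames (B Y S)
Y: hit
H: miss, frames (B Y S H)
Y: hit
B: hit
Y: hit
B: hit
T: miss, evict S, frames (B Y H T)
P: miss, evict H, frames (B Y T P)
R: miss, evict T, frames (B Y P R)
H: miss, evict P, frames (B Y R H)
Y: hit

{B, H, R, Y}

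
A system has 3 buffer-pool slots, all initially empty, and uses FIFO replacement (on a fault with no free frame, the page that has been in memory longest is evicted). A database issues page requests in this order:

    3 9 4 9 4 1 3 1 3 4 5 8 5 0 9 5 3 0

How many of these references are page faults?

3 → miss, frames {3}
9 → miss, frames {3,9}
4 → miss, frames {3,9,4}
9 → hit
4 → hit
1 → miss, evict 3, frames {9,4,1}
3 → miss, evict 9, frames {4,1,3}
1 → hit
3 → hit
4 → hit
5 → miss, evict 4, frames {1,3,5}
8 → miss, evict 1, frames {3,5,8}
5 → hit
0 → miss, evict 3, frames {5,8,0}
9 → miss, evict 5, frames {8,0,9}
5 → miss, evict 8, frames {0,9,5}
3 → miss, evict 0, frames {9,5,3}
0 → miss, evict 9, frames {5,3,0}
Page faults: 12.

12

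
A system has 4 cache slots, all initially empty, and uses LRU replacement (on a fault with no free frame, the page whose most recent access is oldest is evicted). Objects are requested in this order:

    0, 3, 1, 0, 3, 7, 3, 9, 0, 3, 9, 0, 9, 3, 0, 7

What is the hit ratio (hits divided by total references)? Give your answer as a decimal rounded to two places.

0 -> fault, frames {0}
3 -> fault, frames {0,3}
1 -> fault, frames {0,3,1}
0 -> hit
3 -> hit
7 -> fault, frames {1,0,3,7}
3 -> hit
9 -> fault, evict 1, frames {0,7,3,9}
0 -> hit
3 -> hit
9 -> hit
0 -> hit
9 -> hit
3 -> hit
0 -> hit
7 -> hit
Hits: 11 of 16 references → 11/16 = 0.6875.

0.69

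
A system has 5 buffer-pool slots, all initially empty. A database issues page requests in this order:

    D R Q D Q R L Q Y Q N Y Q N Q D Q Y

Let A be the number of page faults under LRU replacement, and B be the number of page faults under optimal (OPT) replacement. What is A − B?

1

Under LRU: F F F . . . F . F . F . . . . F . . → 7 faults.
Under OPT: F F F . . . F . F . F . . . . . . . → 6 faults.
A − B = 7 − 6 = 1.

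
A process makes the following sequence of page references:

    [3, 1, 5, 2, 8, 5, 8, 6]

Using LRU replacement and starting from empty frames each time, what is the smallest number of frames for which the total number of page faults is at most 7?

f=1: 8 faults
f=2: 7 faults
f=3: 6 faults
f=4: 6 faults
f=5: 6 faults
f=6: 6 faults
Smallest f with faults ≤ 7 is 2.

2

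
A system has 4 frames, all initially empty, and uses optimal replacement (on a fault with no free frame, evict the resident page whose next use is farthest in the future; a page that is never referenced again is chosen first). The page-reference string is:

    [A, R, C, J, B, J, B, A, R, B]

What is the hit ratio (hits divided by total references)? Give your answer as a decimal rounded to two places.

0.50

A -> fault, frames [A]
R -> fault, frames [A, R]
C -> fault, frames [A, R, C]
J -> fault, frames [A, R, C, J]
B -> fault, evict C, frames [A, R, J, B]
J -> hit
B -> hit
A -> hit
R -> hit
B -> hit
Hits: 5 of 10 references → 5/10 = 0.5000.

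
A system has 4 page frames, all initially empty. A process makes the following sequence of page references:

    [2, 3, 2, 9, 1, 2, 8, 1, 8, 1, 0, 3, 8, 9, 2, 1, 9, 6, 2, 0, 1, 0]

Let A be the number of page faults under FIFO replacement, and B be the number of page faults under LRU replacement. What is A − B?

-1

Under FIFO: F F . F F . F . . . F F . F F F . F . F . . → 12 faults.
Under LRU: F F . F F . F . . . F F . F F F . F . F F . → 13 faults.
A − B = 12 − 13 = -1.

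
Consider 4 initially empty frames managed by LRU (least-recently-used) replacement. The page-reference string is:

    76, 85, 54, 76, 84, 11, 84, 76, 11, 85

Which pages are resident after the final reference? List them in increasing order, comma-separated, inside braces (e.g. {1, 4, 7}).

{11, 76, 84, 85}

76: miss, frames [76]
85: miss, frames [76, 85]
54: miss, frames [76, 85, 54]
76: hit
84: miss, frames [85, 54, 76, 84]
11: miss, evict 85, frames [54, 76, 84, 11]
84: hit
76: hit
11: hit
85: miss, evict 54, frames [84, 76, 11, 85]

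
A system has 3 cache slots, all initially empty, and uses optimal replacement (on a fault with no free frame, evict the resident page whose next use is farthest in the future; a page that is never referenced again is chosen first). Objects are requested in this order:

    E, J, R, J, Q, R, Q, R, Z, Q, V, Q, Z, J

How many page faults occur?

7

E: fault, frames (E)
J: fault, frames (E J)
R: fault, frames (E J R)
J: hit
Q: fault, evict E, frames (J R Q)
R: hit
Q: hit
R: hit
Z: fault, evict R, frames (J Q Z)
Q: hit
V: fault, evict J, frames (Q Z V)
Q: hit
Z: hit
J: fault, evict V, frames (Q Z J)
Page faults: 7.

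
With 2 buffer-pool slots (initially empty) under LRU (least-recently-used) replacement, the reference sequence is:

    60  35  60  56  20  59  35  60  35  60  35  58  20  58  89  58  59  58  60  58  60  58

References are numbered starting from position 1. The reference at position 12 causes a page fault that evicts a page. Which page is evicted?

60

pos 1: 60 -> fault, frames (60)
pos 2: 35 -> fault, frames (60 35)
pos 3: 60 -> hit
pos 4: 56 -> fault, evict 35, frames (60 56)
pos 5: 20 -> fault, evict 60, frames (56 20)
pos 6: 59 -> fault, evict 56, frames (20 59)
pos 7: 35 -> fault, evict 20, frames (59 35)
pos 8: 60 -> fault, evict 59, frames (35 60)
pos 9: 35 -> hit
pos 10: 60 -> hit
pos 11: 35 -> hit
pos 12: 58 -> fault, evict 60, frames (35 58)
At position 12, page 60 is evicted.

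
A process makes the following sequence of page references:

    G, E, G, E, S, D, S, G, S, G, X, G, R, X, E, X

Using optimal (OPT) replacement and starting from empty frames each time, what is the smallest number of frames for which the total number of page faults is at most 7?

3

f=1: 16 faults
f=2: 8 faults
f=3: 7 faults
f=4: 6 faults
f=5: 6 faults
f=6: 6 faults
Smallest f with faults ≤ 7 is 3.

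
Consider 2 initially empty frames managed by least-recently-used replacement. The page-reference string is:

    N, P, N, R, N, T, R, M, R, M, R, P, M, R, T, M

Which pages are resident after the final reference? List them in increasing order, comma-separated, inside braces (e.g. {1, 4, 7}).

{M, T}

N: miss, frames {N}
P: miss, frames {N,P}
N: hit
R: miss, evict P, frames {N,R}
N: hit
T: miss, evict R, frames {N,T}
R: miss, evict N, frames {T,R}
M: miss, evict T, frames {R,M}
R: hit
M: hit
R: hit
P: miss, evict M, frames {R,P}
M: miss, evict R, frames {P,M}
R: miss, evict P, frames {M,R}
T: miss, evict M, frames {R,T}
M: miss, evict R, frames {T,M}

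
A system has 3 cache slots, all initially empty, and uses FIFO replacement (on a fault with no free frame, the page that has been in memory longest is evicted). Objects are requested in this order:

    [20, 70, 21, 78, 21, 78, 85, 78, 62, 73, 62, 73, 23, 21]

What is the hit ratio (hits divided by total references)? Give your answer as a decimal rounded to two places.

0.36

20 → fault, frames (20)
70 → fault, frames (20 70)
21 → fault, frames (20 70 21)
78 → fault, evict 20, frames (70 21 78)
21 → hit
78 → hit
85 → fault, evict 70, frames (21 78 85)
78 → hit
62 → fault, evict 21, frames (78 85 62)
73 → fault, evict 78, frames (85 62 73)
62 → hit
73 → hit
23 → fault, evict 85, frames (62 73 23)
21 → fault, evict 62, frames (73 23 21)
Hits: 5 of 14 references → 5/14 = 0.3571.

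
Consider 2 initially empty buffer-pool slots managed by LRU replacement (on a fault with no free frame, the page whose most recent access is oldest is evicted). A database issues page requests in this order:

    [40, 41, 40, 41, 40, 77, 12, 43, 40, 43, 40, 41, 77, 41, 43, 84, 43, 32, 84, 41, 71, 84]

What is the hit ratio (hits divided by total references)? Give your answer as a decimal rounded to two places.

0.32

40 → miss, frames (40)
41 → miss, frames (40 41)
40 → hit
41 → hit
40 → hit
77 → miss, evict 41, frames (40 77)
12 → miss, evict 40, frames (77 12)
43 → miss, evict 77, frames (12 43)
40 → miss, evict 12, frames (43 40)
43 → hit
40 → hit
41 → miss, evict 43, frames (40 41)
77 → miss, evict 40, frames (41 77)
41 → hit
43 → miss, evict 77, frames (41 43)
84 → miss, evict 41, frames (43 84)
43 → hit
32 → miss, evict 84, frames (43 32)
84 → miss, evict 43, frames (32 84)
41 → miss, evict 32, frames (84 41)
71 → miss, evict 84, frames (41 71)
84 → miss, evict 41, frames (71 84)
Hits: 7 of 22 references → 7/22 = 0.3182.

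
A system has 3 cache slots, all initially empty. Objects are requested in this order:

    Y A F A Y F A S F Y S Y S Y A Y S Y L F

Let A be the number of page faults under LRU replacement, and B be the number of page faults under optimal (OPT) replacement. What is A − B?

1

Under LRU: F F F . . . . F . F . . . . F . . . F F → 8 faults.
Under OPT: F F F . . . . F . . . . . . F . . . F F → 7 faults.
A − B = 8 − 7 = 1.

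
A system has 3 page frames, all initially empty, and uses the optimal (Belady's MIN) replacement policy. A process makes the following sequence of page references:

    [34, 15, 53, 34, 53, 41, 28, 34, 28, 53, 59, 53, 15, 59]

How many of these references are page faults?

34: miss, frames [34]
15: miss, frames [34, 15]
53: miss, frames [34, 15, 53]
34: hit
53: hit
41: miss, evict 15, frames [34, 53, 41]
28: miss, evict 41, frames [34, 53, 28]
34: hit
28: hit
53: hit
59: miss, evict 28, frames [34, 53, 59]
53: hit
15: miss, evict 53, frames [34, 59, 15]
59: hit
Page faults: 7.

7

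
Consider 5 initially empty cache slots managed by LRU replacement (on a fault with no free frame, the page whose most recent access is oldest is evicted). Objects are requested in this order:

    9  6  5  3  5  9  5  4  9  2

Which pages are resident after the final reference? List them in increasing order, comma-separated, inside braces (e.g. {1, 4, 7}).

9 -> fault, frames {9}
6 -> fault, frames {9,6}
5 -> fault, frames {9,6,5}
3 -> fault, frames {9,6,5,3}
5 -> hit
9 -> hit
5 -> hit
4 -> fault, frames {6,3,9,5,4}
9 -> hit
2 -> fault, evict 6, frames {3,5,4,9,2}

{2, 3, 4, 5, 9}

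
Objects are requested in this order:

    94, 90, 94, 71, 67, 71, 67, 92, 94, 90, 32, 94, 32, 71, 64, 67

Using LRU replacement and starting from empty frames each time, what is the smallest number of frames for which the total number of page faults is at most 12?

2

f=1: 16 faults
f=2: 12 faults
f=3: 11 faults
f=4: 10 faults
f=5: 9 faults
f=6: 8 faults
f=7: 7 faults
Smallest f with faults ≤ 12 is 2.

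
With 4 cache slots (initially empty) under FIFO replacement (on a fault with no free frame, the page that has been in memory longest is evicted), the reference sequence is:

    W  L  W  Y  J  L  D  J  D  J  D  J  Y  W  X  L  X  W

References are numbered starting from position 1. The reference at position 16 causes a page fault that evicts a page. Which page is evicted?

pos 1: W: miss, frames [W]
pos 2: L: miss, frames [W, L]
pos 3: W: hit
pos 4: Y: miss, frames [W, L, Y]
pos 5: J: miss, frames [W, L, Y, J]
pos 6: L: hit
pos 7: D: miss, evict W, frames [L, Y, J, D]
pos 8: J: hit
pos 9: D: hit
pos 10: J: hit
pos 11: D: hit
pos 12: J: hit
pos 13: Y: hit
pos 14: W: miss, evict L, frames [Y, J, D, W]
pos 15: X: miss, evict Y, frames [J, D, W, X]
pos 16: L: miss, evict J, frames [D, W, X, L]
At position 16, page J is evicted.

J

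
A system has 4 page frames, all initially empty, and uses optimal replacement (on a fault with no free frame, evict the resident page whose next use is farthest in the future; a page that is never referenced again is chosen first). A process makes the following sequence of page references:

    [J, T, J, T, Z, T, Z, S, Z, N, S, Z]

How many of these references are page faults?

5

J: fault, frames {J}
T: fault, frames {J,T}
J: hit
T: hit
Z: fault, frames {J,T,Z}
T: hit
Z: hit
S: fault, frames {J,T,Z,S}
Z: hit
N: fault, evict T, frames {J,Z,S,N}
S: hit
Z: hit
Page faults: 5.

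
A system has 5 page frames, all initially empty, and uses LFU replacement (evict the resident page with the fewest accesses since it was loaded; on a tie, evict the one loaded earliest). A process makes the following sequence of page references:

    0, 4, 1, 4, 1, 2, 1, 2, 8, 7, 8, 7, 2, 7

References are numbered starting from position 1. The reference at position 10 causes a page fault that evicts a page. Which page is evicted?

0

pos 1: 0 → fault, frames {0}
pos 2: 4 → fault, frames {0,4}
pos 3: 1 → fault, frames {0,4,1}
pos 4: 4 → hit
pos 5: 1 → hit
pos 6: 2 → fault, frames {0,4,1,2}
pos 7: 1 → hit
pos 8: 2 → hit
pos 9: 8 → fault, frames {0,4,1,2,8}
pos 10: 7 → fault, evict 0, frames {4,1,2,8,7}
At position 10, page 0 is evicted.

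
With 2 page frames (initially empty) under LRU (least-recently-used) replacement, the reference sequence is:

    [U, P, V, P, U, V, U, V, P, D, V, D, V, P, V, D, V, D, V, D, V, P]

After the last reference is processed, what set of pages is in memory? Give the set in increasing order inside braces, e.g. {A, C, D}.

U: fault, frames {U}
P: fault, frames {U,P}
V: fault, evict U, frames {P,V}
P: hit
U: fault, evict V, frames {P,U}
V: fault, evict P, frames {U,V}
U: hit
V: hit
P: fault, evict U, frames {V,P}
D: fault, evict V, frames {P,D}
V: fault, evict P, frames {D,V}
D: hit
V: hit
P: fault, evict D, frames {V,P}
V: hit
D: fault, evict P, frames {V,D}
V: hit
D: hit
V: hit
D: hit
V: hit
P: fault, evict D, frames {V,P}

{P, V}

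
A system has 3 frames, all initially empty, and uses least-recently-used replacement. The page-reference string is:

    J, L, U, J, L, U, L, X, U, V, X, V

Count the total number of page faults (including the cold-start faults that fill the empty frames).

J → miss, frames (J)
L → miss, frames (J L)
U → miss, frames (J L U)
J → hit
L → hit
U → hit
L → hit
X → miss, evict J, frames (U L X)
U → hit
V → miss, evict L, frames (X U V)
X → hit
V → hit
Page faults: 5.

5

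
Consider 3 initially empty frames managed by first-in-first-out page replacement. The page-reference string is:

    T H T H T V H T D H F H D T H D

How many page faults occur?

T: fault, frames (T)
H: fault, frames (T H)
T: hit
H: hit
T: hit
V: fault, frames (T H V)
H: hit
T: hit
D: fault, evict T, frames (H V D)
H: hit
F: fault, evict H, frames (V D F)
H: fault, evict V, frames (D F H)
D: hit
T: fault, evict D, frames (F H T)
H: hit
D: fault, evict F, frames (H T D)
Page faults: 8.

8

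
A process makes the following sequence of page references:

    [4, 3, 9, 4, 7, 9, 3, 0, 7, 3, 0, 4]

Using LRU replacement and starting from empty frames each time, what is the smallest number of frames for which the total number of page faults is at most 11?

f=1: 12 faults
f=2: 12 faults
f=3: 8 faults
f=4: 6 faults
f=5: 5 faults
Smallest f with faults ≤ 11 is 3.

3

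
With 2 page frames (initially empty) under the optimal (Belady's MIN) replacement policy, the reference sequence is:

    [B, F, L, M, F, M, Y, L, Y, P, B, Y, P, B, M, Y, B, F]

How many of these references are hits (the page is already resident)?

6

B -> miss, frames [B]
F -> miss, frames [B, F]
L -> miss, evict B, frames [F, L]
M -> miss, evict L, frames [F, M]
F -> hit
M -> hit
Y -> miss, evict F, frames [M, Y]
L -> miss, evict M, frames [Y, L]
Y -> hit
P -> miss, evict L, frames [Y, P]
B -> miss, evict P, frames [Y, B]
Y -> hit
P -> miss, evict Y, frames [B, P]
B -> hit
M -> miss, evict P, frames [B, M]
Y -> miss, evict M, frames [B, Y]
B -> hit
F -> miss, evict Y, frames [B, F]
Hits: 6.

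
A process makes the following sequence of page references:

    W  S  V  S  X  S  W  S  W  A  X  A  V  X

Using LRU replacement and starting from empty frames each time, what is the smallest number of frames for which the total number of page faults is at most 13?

f=1: 14 faults
f=2: 9 faults
f=3: 8 faults
f=4: 6 faults
f=5: 5 faults
Smallest f with faults ≤ 13 is 2.

2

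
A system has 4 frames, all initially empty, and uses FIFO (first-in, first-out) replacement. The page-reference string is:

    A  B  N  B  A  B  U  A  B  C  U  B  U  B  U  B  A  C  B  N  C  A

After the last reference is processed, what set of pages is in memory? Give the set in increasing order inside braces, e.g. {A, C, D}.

A -> miss, frames {A}
B -> miss, frames {A,B}
N -> miss, frames {A,B,N}
B -> hit
A -> hit
B -> hit
U -> miss, frames {A,B,N,U}
A -> hit
B -> hit
C -> miss, evict A, frames {B,N,U,C}
U -> hit
B -> hit
U -> hit
B -> hit
U -> hit
B -> hit
A -> miss, evict B, frames {N,U,C,A}
C -> hit
B -> miss, evict N, frames {U,C,A,B}
N -> miss, evict U, frames {C,A,B,N}
C -> hit
A -> hit

{A, B, C, N}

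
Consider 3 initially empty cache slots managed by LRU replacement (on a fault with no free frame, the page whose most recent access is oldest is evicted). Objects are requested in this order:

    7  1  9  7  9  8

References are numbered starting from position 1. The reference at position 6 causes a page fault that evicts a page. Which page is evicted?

1

pos 1: 7 -> fault, frames (7)
pos 2: 1 -> fault, frames (7 1)
pos 3: 9 -> fault, frames (7 1 9)
pos 4: 7 -> hit
pos 5: 9 -> hit
pos 6: 8 -> fault, evict 1, frames (7 9 8)
At position 6, page 1 is evicted.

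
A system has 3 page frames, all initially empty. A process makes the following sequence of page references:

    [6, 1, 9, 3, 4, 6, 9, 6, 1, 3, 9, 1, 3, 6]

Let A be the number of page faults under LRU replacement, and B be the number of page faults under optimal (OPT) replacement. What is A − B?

Under LRU: F F F F F F F . F F F . . F → 11 faults.
Under OPT: F F F F F . . . F F . . . F → 8 faults.
A − B = 11 − 8 = 3.

3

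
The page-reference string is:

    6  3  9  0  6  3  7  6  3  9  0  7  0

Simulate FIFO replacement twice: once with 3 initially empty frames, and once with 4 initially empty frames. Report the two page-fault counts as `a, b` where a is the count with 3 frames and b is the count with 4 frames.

3 frames: F F F F F F F . . F F . . → 9 faults.
4 frames: F F F F . . F F F F F F . → 10 faults.
10 > 9: adding a frame increased faults — Belady's anomaly.

9, 10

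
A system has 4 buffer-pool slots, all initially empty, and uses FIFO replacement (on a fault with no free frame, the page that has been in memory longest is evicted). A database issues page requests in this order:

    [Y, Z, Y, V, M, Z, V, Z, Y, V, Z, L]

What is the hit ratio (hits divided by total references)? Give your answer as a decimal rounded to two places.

0.58

Y: fault, frames (Y)
Z: fault, frames (Y Z)
Y: hit
V: fault, frames (Y Z V)
M: fault, frames (Y Z V M)
Z: hit
V: hit
Z: hit
Y: hit
V: hit
Z: hit
L: fault, evict Y, frames (Z V M L)
Hits: 7 of 12 references → 7/12 = 0.5833.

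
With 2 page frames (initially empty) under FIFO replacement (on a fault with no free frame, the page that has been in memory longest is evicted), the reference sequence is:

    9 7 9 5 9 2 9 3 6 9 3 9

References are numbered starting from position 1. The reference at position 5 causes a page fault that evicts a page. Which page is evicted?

7

pos 1: 9 -> fault, frames [9]
pos 2: 7 -> fault, frames [9, 7]
pos 3: 9 -> hit
pos 4: 5 -> fault, evict 9, frames [7, 5]
pos 5: 9 -> fault, evict 7, frames [5, 9]
At position 5, page 7 is evicted.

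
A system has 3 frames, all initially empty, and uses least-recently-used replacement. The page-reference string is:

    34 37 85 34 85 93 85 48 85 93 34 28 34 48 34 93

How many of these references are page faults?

34 → miss, frames (34)
37 → miss, frames (34 37)
85 → miss, frames (34 37 85)
34 → hit
85 → hit
93 → miss, evict 37, frames (34 85 93)
85 → hit
48 → miss, evict 34, frames (93 85 48)
85 → hit
93 → hit
34 → miss, evict 48, frames (85 93 34)
28 → miss, evict 85, frames (93 34 28)
34 → hit
48 → miss, evict 93, frames (28 34 48)
34 → hit
93 → miss, evict 28, frames (48 34 93)
Page faults: 9.

9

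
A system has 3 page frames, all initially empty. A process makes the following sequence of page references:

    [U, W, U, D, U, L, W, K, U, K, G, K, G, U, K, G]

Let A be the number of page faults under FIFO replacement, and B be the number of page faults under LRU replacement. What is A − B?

-1

Under FIFO: F F . F . F . F F . F . . . . . → 7 faults.
Under LRU: F F . F . F F F F . F . . . . . → 8 faults.
A − B = 7 − 8 = -1.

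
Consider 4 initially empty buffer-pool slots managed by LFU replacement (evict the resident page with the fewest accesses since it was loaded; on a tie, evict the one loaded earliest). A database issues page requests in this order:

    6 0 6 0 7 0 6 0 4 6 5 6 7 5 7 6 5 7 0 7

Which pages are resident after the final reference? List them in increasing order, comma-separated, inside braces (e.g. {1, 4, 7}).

6 → miss, frames (6)
0 → miss, frames (6 0)
6 → hit
0 → hit
7 → miss, frames (6 0 7)
0 → hit
6 → hit
0 → hit
4 → miss, frames (6 0 7 4)
6 → hit
5 → miss, evict 7, frames (6 0 4 5)
6 → hit
7 → miss, evict 4, frames (6 0 5 7)
5 → hit
7 → hit
6 → hit
5 → hit
7 → hit
0 → hit
7 → hit

{0, 5, 6, 7}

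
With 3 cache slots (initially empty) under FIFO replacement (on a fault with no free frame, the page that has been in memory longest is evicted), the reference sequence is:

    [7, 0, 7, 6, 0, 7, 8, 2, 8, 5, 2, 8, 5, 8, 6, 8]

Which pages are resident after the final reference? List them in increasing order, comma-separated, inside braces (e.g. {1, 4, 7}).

{5, 6, 8}

7: miss, frames {7}
0: miss, frames {7,0}
7: hit
6: miss, frames {7,0,6}
0: hit
7: hit
8: miss, evict 7, frames {0,6,8}
2: miss, evict 0, frames {6,8,2}
8: hit
5: miss, evict 6, frames {8,2,5}
2: hit
8: hit
5: hit
8: hit
6: miss, evict 8, frames {2,5,6}
8: miss, evict 2, frames {5,6,8}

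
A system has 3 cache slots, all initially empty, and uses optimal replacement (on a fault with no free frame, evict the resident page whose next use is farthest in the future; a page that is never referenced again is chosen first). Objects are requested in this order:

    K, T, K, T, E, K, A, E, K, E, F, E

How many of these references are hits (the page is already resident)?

7

K: fault, frames {K}
T: fault, frames {K,T}
K: hit
T: hit
E: fault, frames {K,T,E}
K: hit
A: fault, evict T, frames {K,E,A}
E: hit
K: hit
E: hit
F: fault, evict A, frames {K,E,F}
E: hit
Hits: 7.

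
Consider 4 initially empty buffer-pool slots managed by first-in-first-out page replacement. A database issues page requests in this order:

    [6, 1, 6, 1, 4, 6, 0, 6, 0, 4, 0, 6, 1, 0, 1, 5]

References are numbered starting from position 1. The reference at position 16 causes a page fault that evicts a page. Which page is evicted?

pos 1: 6: fault, frames (6)
pos 2: 1: fault, frames (6 1)
pos 3: 6: hit
pos 4: 1: hit
pos 5: 4: fault, frames (6 1 4)
pos 6: 6: hit
pos 7: 0: fault, frames (6 1 4 0)
pos 8: 6: hit
pos 9: 0: hit
pos 10: 4: hit
pos 11: 0: hit
pos 12: 6: hit
pos 13: 1: hit
pos 14: 0: hit
pos 15: 1: hit
pos 16: 5: fault, evict 6, frames (1 4 0 5)
At position 16, page 6 is evicted.

6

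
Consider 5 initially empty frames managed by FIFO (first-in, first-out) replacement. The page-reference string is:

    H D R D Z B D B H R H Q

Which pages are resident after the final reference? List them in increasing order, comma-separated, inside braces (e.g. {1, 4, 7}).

{B, D, Q, R, Z}

H -> fault, frames {H}
D -> fault, frames {H,D}
R -> fault, frames {H,D,R}
D -> hit
Z -> fault, frames {H,D,R,Z}
B -> fault, frames {H,D,R,Z,B}
D -> hit
B -> hit
H -> hit
R -> hit
H -> hit
Q -> fault, evict H, frames {D,R,Z,B,Q}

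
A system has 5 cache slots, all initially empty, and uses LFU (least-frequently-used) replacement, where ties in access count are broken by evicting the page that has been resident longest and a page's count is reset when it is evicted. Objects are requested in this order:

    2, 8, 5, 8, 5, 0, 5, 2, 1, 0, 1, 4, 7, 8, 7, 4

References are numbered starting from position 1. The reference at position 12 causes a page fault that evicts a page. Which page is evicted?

2

pos 1: 2: fault, frames [2]
pos 2: 8: fault, frames [2, 8]
pos 3: 5: fault, frames [2, 8, 5]
pos 4: 8: hit
pos 5: 5: hit
pos 6: 0: fault, frames [2, 8, 5, 0]
pos 7: 5: hit
pos 8: 2: hit
pos 9: 1: fault, frames [2, 8, 5, 0, 1]
pos 10: 0: hit
pos 11: 1: hit
pos 12: 4: fault, evict 2, frames [8, 5, 0, 1, 4]
At position 12, page 2 is evicted.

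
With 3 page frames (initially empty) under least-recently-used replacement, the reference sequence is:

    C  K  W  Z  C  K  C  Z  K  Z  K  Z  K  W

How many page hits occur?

C → miss, frames [C]
K → miss, frames [C, K]
W → miss, frames [C, K, W]
Z → miss, evict C, frames [K, W, Z]
C → miss, evict K, frames [W, Z, C]
K → miss, evict W, frames [Z, C, K]
C → hit
Z → hit
K → hit
Z → hit
K → hit
Z → hit
K → hit
W → miss, evict C, frames [Z, K, W]
Hits: 7.

7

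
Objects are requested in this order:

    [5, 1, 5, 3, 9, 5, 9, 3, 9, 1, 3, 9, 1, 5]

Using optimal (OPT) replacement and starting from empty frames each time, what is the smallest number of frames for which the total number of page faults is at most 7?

f=1: 14 faults
f=2: 8 faults
f=3: 6 faults
f=4: 4 faults
Smallest f with faults ≤ 7 is 3.

3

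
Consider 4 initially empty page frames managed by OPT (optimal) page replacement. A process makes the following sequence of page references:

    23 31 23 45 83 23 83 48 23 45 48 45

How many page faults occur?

5

23 → fault, frames [23]
31 → fault, frames [23, 31]
23 → hit
45 → fault, frames [23, 31, 45]
83 → fault, frames [23, 31, 45, 83]
23 → hit
83 → hit
48 → fault, evict 83, frames [23, 31, 45, 48]
23 → hit
45 → hit
48 → hit
45 → hit
Page faults: 5.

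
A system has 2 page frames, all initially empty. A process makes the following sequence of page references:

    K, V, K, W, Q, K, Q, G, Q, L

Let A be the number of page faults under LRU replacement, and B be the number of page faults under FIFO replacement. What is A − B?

Under LRU: F F . F F F . F . F → 7 faults.
Under FIFO: F F . F F F . F F F → 8 faults.
A − B = 7 − 8 = -1.

-1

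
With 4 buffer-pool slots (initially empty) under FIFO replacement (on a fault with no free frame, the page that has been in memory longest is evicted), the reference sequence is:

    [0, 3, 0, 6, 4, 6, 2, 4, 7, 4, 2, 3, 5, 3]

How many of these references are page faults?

8

0 -> miss, frames (0)
3 -> miss, frames (0 3)
0 -> hit
6 -> miss, frames (0 3 6)
4 -> miss, frames (0 3 6 4)
6 -> hit
2 -> miss, evict 0, frames (3 6 4 2)
4 -> hit
7 -> miss, evict 3, frames (6 4 2 7)
4 -> hit
2 -> hit
3 -> miss, evict 6, frames (4 2 7 3)
5 -> miss, evict 4, frames (2 7 3 5)
3 -> hit
Page faults: 8.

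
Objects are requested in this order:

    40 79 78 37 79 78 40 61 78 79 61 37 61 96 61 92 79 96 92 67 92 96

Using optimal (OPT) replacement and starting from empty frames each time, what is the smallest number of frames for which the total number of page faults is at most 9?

4

f=1: 22 faults
f=2: 15 faults
f=3: 10 faults
f=4: 8 faults
f=5: 8 faults
f=6: 8 faults
f=7: 8 faults
f=8: 8 faults
Smallest f with faults ≤ 9 is 4.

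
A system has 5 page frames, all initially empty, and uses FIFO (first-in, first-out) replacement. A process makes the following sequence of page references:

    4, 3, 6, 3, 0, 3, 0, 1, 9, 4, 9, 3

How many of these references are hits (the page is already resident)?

4 → fault, frames (4)
3 → fault, frames (4 3)
6 → fault, frames (4 3 6)
3 → hit
0 → fault, frames (4 3 6 0)
3 → hit
0 → hit
1 → fault, frames (4 3 6 0 1)
9 → fault, evict 4, frames (3 6 0 1 9)
4 → fault, evict 3, frames (6 0 1 9 4)
9 → hit
3 → fault, evict 6, frames (0 1 9 4 3)
Hits: 4.

4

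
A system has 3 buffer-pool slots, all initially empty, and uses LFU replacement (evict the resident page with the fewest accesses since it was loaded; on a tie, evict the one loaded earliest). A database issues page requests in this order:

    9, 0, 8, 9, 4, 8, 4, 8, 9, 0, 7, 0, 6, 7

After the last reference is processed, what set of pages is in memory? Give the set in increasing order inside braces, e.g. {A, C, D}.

{7, 8, 9}

9: fault, frames (9)
0: fault, frames (9 0)
8: fault, frames (9 0 8)
9: hit
4: fault, evict 0, frames (9 8 4)
8: hit
4: hit
8: hit
9: hit
0: fault, evict 4, frames (9 8 0)
7: fault, evict 0, frames (9 8 7)
0: fault, evict 7, frames (9 8 0)
6: fault, evict 0, frames (9 8 6)
7: fault, evict 6, frames (9 8 7)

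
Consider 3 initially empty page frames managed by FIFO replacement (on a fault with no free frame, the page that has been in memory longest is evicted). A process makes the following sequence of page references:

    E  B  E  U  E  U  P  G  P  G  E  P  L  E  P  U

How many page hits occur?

E: miss, frames (E)
B: miss, frames (E B)
E: hit
U: miss, frames (E B U)
E: hit
U: hit
P: miss, evict E, frames (B U P)
G: miss, evict B, frames (U P G)
P: hit
G: hit
E: miss, evict U, frames (P G E)
P: hit
L: miss, evict P, frames (G E L)
E: hit
P: miss, evict G, frames (E L P)
U: miss, evict E, frames (L P U)
Hits: 7.

7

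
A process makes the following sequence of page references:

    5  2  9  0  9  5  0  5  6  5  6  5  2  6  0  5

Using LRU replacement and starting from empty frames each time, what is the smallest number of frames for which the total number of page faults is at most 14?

f=1: 16 faults
f=2: 11 faults
f=3: 9 faults
f=4: 6 faults
f=5: 5 faults
Smallest f with faults ≤ 14 is 2.

2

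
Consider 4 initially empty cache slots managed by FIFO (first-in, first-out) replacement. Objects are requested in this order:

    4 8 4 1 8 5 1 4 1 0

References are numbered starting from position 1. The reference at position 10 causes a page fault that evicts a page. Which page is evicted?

4

pos 1: 4 → fault, frames [4]
pos 2: 8 → fault, frames [4, 8]
pos 3: 4 → hit
pos 4: 1 → fault, frames [4, 8, 1]
pos 5: 8 → hit
pos 6: 5 → fault, frames [4, 8, 1, 5]
pos 7: 1 → hit
pos 8: 4 → hit
pos 9: 1 → hit
pos 10: 0 → fault, evict 4, frames [8, 1, 5, 0]
At position 10, page 4 is evicted.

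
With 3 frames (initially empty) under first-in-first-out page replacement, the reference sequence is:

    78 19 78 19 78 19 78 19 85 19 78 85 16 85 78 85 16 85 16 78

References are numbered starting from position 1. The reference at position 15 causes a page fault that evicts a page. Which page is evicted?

pos 1: 78 -> miss, frames (78)
pos 2: 19 -> miss, frames (78 19)
pos 3: 78 -> hit
pos 4: 19 -> hit
pos 5: 78 -> hit
pos 6: 19 -> hit
pos 7: 78 -> hit
pos 8: 19 -> hit
pos 9: 85 -> miss, frames (78 19 85)
pos 10: 19 -> hit
pos 11: 78 -> hit
pos 12: 85 -> hit
pos 13: 16 -> miss, evict 78, frames (19 85 16)
pos 14: 85 -> hit
pos 15: 78 -> miss, evict 19, frames (85 16 78)
At position 15, page 19 is evicted.

19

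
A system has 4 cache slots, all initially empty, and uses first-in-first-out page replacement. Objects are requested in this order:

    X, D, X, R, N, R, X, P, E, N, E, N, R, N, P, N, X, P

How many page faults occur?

7

X: fault, frames (X)
D: fault, frames (X D)
X: hit
R: fault, frames (X D R)
N: fault, frames (X D R N)
R: hit
X: hit
P: fault, evict X, frames (D R N P)
E: fault, evict D, frames (R N P E)
N: hit
E: hit
N: hit
R: hit
N: hit
P: hit
N: hit
X: fault, evict R, frames (N P E X)
P: hit
Page faults: 7.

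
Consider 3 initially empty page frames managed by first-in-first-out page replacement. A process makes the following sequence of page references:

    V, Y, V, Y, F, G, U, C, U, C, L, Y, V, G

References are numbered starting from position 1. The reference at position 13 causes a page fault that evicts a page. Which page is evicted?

pos 1: V -> miss, frames {V}
pos 2: Y -> miss, frames {V,Y}
pos 3: V -> hit
pos 4: Y -> hit
pos 5: F -> miss, frames {V,Y,F}
pos 6: G -> miss, evict V, frames {Y,F,G}
pos 7: U -> miss, evict Y, frames {F,G,U}
pos 8: C -> miss, evict F, frames {G,U,C}
pos 9: U -> hit
pos 10: C -> hit
pos 11: L -> miss, evict G, frames {U,C,L}
pos 12: Y -> miss, evict U, frames {C,L,Y}
pos 13: V -> miss, evict C, frames {L,Y,V}
At position 13, page C is evicted.

C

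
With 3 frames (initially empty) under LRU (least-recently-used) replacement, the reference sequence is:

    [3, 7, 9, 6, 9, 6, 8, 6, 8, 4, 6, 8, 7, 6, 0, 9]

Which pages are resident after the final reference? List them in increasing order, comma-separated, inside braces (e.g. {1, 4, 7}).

3 -> fault, frames [3]
7 -> fault, frames [3, 7]
9 -> fault, frames [3, 7, 9]
6 -> fault, evict 3, frames [7, 9, 6]
9 -> hit
6 -> hit
8 -> fault, evict 7, frames [9, 6, 8]
6 -> hit
8 -> hit
4 -> fault, evict 9, frames [6, 8, 4]
6 -> hit
8 -> hit
7 -> fault, evict 4, frames [6, 8, 7]
6 -> hit
0 -> fault, evict 8, frames [7, 6, 0]
9 -> fault, evict 7, frames [6, 0, 9]

{0, 6, 9}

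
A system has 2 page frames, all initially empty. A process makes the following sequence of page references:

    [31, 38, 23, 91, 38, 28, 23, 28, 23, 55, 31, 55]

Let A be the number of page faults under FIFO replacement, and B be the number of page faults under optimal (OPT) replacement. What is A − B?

Under FIFO: F F F F F F F . . F F . → 9 faults.
Under OPT: F F F F . F F . . F F . → 8 faults.
A − B = 9 − 8 = 1.

1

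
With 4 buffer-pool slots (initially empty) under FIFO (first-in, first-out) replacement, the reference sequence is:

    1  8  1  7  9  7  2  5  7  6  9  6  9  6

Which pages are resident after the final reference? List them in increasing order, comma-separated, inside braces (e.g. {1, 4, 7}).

{2, 5, 6, 9}

1: miss, frames (1)
8: miss, frames (1 8)
1: hit
7: miss, frames (1 8 7)
9: miss, frames (1 8 7 9)
7: hit
2: miss, evict 1, frames (8 7 9 2)
5: miss, evict 8, frames (7 9 2 5)
7: hit
6: miss, evict 7, frames (9 2 5 6)
9: hit
6: hit
9: hit
6: hit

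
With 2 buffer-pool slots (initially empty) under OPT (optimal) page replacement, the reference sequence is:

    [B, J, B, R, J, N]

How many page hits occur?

2

B -> miss, frames [B]
J -> miss, frames [B, J]
B -> hit
R -> miss, evict B, frames [J, R]
J -> hit
N -> miss, evict R, frames [J, N]
Hits: 2.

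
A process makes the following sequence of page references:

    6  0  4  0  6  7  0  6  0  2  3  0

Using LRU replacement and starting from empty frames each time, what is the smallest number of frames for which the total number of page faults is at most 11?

2

f=1: 12 faults
f=2: 10 faults
f=3: 6 faults
f=4: 6 faults
f=5: 6 faults
f=6: 6 faults
Smallest f with faults ≤ 11 is 2.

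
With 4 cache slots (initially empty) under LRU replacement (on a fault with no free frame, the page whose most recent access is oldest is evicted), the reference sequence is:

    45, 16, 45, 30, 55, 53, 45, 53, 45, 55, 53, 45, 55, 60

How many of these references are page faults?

45 -> miss, frames [45]
16 -> miss, frames [45, 16]
45 -> hit
30 -> miss, frames [16, 45, 30]
55 -> miss, frames [16, 45, 30, 55]
53 -> miss, evict 16, frames [45, 30, 55, 53]
45 -> hit
53 -> hit
45 -> hit
55 -> hit
53 -> hit
45 -> hit
55 -> hit
60 -> miss, evict 30, frames [53, 45, 55, 60]
Page faults: 6.

6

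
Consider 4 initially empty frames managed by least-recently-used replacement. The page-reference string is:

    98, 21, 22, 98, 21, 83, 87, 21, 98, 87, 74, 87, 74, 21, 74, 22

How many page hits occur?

98 → miss, frames (98)
21 → miss, frames (98 21)
22 → miss, frames (98 21 22)
98 → hit
21 → hit
83 → miss, frames (22 98 21 83)
87 → miss, evict 22, frames (98 21 83 87)
21 → hit
98 → hit
87 → hit
74 → miss, evict 83, frames (21 98 87 74)
87 → hit
74 → hit
21 → hit
74 → hit
22 → miss, evict 98, frames (87 21 74 22)
Hits: 9.

9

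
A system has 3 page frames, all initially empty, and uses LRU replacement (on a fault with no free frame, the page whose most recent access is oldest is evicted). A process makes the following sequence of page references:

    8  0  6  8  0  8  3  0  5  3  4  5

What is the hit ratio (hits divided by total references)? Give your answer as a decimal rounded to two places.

8: fault, frames [8]
0: fault, frames [8, 0]
6: fault, frames [8, 0, 6]
8: hit
0: hit
8: hit
3: fault, evict 6, frames [0, 8, 3]
0: hit
5: fault, evict 8, frames [3, 0, 5]
3: hit
4: fault, evict 0, frames [5, 3, 4]
5: hit
Hits: 6 of 12 references → 6/12 = 0.5000.

0.50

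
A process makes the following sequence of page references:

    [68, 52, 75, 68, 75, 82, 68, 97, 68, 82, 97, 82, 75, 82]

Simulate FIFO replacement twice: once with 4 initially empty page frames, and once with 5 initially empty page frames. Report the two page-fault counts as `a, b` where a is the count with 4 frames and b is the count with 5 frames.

6, 5

4 frames: F F F . . F . F F . . . . . → 6 faults.
5 frames: F F F . . F . F . . . . . . → 5 faults.
5 < 6: adding a frame reduced faults, as is typical.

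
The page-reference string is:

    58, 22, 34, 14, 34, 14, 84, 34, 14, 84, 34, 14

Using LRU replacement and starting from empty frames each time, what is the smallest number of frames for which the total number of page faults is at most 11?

f=1: 12 faults
f=2: 10 faults
f=3: 5 faults
f=4: 5 faults
f=5: 5 faults
Smallest f with faults ≤ 11 is 2.

2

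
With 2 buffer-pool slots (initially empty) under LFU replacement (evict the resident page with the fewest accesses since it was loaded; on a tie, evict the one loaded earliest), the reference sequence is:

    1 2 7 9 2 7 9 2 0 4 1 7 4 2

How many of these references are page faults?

14

1: miss, frames {1}
2: miss, frames {1,2}
7: miss, evict 1, frames {2,7}
9: miss, evict 2, frames {7,9}
2: miss, evict 7, frames {9,2}
7: miss, evict 9, frames {2,7}
9: miss, evict 2, frames {7,9}
2: miss, evict 7, frames {9,2}
0: miss, evict 9, frames {2,0}
4: miss, evict 2, frames {0,4}
1: miss, evict 0, frames {4,1}
7: miss, evict 4, frames {1,7}
4: miss, evict 1, frames {7,4}
2: miss, evict 7, frames {4,2}
Page faults: 14.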